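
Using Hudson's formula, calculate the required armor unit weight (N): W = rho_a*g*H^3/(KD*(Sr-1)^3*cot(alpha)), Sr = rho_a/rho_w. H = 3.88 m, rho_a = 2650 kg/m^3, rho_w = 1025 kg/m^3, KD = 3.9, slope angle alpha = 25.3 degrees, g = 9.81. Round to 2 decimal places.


Sr = rho_a / rho_w = 2650 / 1025 = 2.585366
(Sr - 1) = 1.585366
(Sr - 1)^3 = 3.984635
cot(25.3) = 1 / tan(25.3) = 1 / 0.472698 = 2.115516
Numerator = 2650 * 9.81 * 3.88^3 = 1518483.4332
Denominator = 3.9 * 3.984635 * 2.115516 = 32.875283
W = 1518483.4332 / 32.875283
W = 46189.21 N

46189.21


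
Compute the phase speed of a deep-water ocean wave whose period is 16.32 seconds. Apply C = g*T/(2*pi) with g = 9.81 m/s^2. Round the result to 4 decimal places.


We use the deep-water celerity formula:
C = g * T / (2 * pi)
C = 9.81 * 16.32 / (2 * 3.14159...)
C = 160.099200 / 6.283185
C = 25.4806 m/s

25.4806


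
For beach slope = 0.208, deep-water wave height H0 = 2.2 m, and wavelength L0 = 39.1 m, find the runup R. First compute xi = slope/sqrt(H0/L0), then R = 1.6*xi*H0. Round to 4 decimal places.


xi = slope / sqrt(H0/L0)
H0/L0 = 2.2/39.1 = 0.056266
sqrt(0.056266) = 0.237205
xi = 0.208 / 0.237205 = 0.876880
R = 1.6 * xi * H0 = 1.6 * 0.876880 * 2.2
R = 3.0866 m

3.0866


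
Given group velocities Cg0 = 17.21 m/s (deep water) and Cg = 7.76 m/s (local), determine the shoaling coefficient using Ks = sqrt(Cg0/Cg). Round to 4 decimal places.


Ks = sqrt(Cg0 / Cg)
Ks = sqrt(17.21 / 7.76)
Ks = sqrt(2.2178)
Ks = 1.4892

1.4892


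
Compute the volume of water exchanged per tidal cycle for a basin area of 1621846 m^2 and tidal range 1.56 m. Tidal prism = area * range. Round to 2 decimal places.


Tidal prism = Area * Tidal range
P = 1621846 * 1.56
P = 2530079.76 m^3

2530079.76


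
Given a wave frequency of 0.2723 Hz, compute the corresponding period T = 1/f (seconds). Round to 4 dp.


T = 1 / f
T = 1 / 0.2723
T = 3.6724 s

3.6724


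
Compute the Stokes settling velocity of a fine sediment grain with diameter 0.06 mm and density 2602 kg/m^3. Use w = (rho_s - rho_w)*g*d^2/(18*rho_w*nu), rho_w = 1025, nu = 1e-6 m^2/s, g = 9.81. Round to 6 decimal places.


w = (rho_s - rho_w) * g * d^2 / (18 * rho_w * nu)
d = 0.06 mm = 0.000060 m
rho_s - rho_w = 2602 - 1025 = 1577
Numerator = 1577 * 9.81 * (0.000060)^2 = 0.000055693332
Denominator = 18 * 1025 * 1e-6 = 0.018450
w = 0.003019 m/s

0.003019


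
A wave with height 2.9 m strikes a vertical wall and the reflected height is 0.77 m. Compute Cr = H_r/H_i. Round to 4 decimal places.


Cr = H_r / H_i
Cr = 0.77 / 2.9
Cr = 0.2655

0.2655


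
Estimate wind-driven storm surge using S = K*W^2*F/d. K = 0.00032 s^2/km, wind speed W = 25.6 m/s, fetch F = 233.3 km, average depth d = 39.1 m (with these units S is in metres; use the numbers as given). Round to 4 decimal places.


S = K * W^2 * F / d
W^2 = 25.6^2 = 655.36
S = 0.00032 * 655.36 * 233.3 / 39.1
Numerator = 0.00032 * 655.36 * 233.3 = 48.926556
S = 48.926556 / 39.1 = 1.2513 m

1.2513


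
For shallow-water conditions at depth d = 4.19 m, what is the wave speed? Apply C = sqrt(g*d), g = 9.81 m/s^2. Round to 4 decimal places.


Using the shallow-water approximation:
C = sqrt(g * d) = sqrt(9.81 * 4.19)
C = sqrt(41.1039)
C = 6.4112 m/s

6.4112


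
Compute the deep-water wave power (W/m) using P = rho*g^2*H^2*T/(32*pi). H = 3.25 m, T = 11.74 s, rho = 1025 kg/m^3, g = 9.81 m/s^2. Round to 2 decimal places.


P = rho * g^2 * H^2 * T / (32 * pi)
P = 1025 * 9.81^2 * 3.25^2 * 11.74 / (32 * pi)
P = 1025 * 96.2361 * 10.5625 * 11.74 / 100.53096
P = 121673.74 W/m

121673.74


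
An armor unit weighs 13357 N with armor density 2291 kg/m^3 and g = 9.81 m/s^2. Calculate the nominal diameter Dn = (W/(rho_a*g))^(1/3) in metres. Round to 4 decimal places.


V = W / (rho_a * g)
V = 13357 / (2291 * 9.81)
V = 13357 / 22474.71
V = 0.594312 m^3
Dn = V^(1/3) = 0.594312^(1/3)
Dn = 0.8408 m

0.8408


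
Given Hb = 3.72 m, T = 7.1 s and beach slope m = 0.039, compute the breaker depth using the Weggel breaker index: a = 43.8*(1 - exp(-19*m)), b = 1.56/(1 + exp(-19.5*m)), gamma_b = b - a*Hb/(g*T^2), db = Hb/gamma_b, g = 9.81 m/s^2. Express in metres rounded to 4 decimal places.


a = 43.8 * (1 - exp(-19 * m))
exp(-19 * 0.039) = exp(-0.7410) = 0.476637
a = 43.8 * (1 - 0.476637) = 22.923298
b = 1.56 / (1 + exp(-19.5 * m))
exp(-19.5 * 0.039) = exp(-0.7605) = 0.467433
b = 1.56 / (1 + 0.467433) = 1.063081
Hb / (g * T^2) = 3.72 / (9.81 * 7.1^2) = 3.72 / 494.5221 = 0.00752241
gamma_b = b - a * Hb/(g*T^2) = 1.063081 - 22.923298 * 0.00752241 = 0.890643
db = Hb / gamma_b = 3.72 / 0.890643
db = 4.1768 m

4.1768


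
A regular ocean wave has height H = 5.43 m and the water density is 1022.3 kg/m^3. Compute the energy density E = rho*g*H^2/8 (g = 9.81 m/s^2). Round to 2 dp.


E = (1/8) * rho * g * H^2
E = (1/8) * 1022.3 * 9.81 * 5.43^2
E = 0.125 * 1022.3 * 9.81 * 29.4849
E = 36962.13 J/m^2

36962.13


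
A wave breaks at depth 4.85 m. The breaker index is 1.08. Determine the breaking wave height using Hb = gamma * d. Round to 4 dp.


Hb = gamma * d
Hb = 1.08 * 4.85
Hb = 5.2380 m

5.2380


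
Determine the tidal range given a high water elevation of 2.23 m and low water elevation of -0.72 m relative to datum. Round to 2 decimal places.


Tidal range = High water - Low water
Tidal range = 2.23 - (-0.72)
Tidal range = 2.95 m

2.95


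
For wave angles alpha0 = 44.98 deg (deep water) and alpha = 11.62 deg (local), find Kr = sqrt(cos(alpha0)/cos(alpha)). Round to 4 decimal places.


Kr = sqrt(cos(alpha0) / cos(alpha))
cos(44.98) = 0.707354
cos(11.62) = 0.979505
Kr = sqrt(0.707354 / 0.979505)
Kr = sqrt(0.722154)
Kr = 0.8498

0.8498


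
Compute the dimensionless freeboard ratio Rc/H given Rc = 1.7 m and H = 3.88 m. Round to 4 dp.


Relative freeboard = Rc / H
= 1.7 / 3.88
= 0.4381

0.4381


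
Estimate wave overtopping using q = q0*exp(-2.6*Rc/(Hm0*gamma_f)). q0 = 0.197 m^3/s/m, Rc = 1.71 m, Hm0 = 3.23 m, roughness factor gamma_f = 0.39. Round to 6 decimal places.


q = q0 * exp(-2.6 * Rc / (Hm0 * gamma_f))
Exponent = -2.6 * 1.71 / (3.23 * 0.39)
= -2.6 * 1.71 / 1.2597
= -3.529412
exp(-3.529412) = 0.029322
q = 0.197 * 0.029322
q = 0.005776 m^3/s/m

0.005776


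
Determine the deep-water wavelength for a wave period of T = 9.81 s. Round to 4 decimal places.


L0 = g * T^2 / (2 * pi)
L0 = 9.81 * 9.81^2 / (2 * pi)
L0 = 9.81 * 96.2361 / 6.28319
L0 = 944.0761 / 6.28319
L0 = 150.2544 m

150.2544


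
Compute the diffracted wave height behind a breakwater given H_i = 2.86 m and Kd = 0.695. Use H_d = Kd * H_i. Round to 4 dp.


H_d = Kd * H_i
H_d = 0.695 * 2.86
H_d = 1.9877 m

1.9877


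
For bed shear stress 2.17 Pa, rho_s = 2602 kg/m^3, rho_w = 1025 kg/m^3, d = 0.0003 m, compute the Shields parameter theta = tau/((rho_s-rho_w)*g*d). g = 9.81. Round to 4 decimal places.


theta = tau / ((rho_s - rho_w) * g * d)
rho_s - rho_w = 2602 - 1025 = 1577
Denominator = 1577 * 9.81 * 0.0003 = 4.641111
theta = 2.17 / 4.641111
theta = 0.4676

0.4676


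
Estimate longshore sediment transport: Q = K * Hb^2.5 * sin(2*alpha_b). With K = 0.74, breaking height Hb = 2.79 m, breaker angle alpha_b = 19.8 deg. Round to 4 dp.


Q = K * Hb^2.5 * sin(2 * alpha_b)
Hb^2.5 = 2.79^2.5 = 13.002010
sin(2 * 19.8) = sin(39.6) = 0.637424
Q = 0.74 * 13.002010 * 0.637424
Q = 6.1330 m^3/s

6.1330


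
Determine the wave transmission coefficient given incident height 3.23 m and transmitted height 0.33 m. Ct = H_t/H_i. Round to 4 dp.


Ct = H_t / H_i
Ct = 0.33 / 3.23
Ct = 0.1022

0.1022


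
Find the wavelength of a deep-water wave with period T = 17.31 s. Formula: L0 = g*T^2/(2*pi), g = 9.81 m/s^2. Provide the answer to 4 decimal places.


L0 = g * T^2 / (2 * pi)
L0 = 9.81 * 17.31^2 / (2 * pi)
L0 = 9.81 * 299.6361 / 6.28319
L0 = 2939.4301 / 6.28319
L0 = 467.8248 m

467.8248


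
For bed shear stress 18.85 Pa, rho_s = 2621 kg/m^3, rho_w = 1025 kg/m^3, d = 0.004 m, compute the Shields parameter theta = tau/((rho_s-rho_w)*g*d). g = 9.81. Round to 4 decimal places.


theta = tau / ((rho_s - rho_w) * g * d)
rho_s - rho_w = 2621 - 1025 = 1596
Denominator = 1596 * 9.81 * 0.004 = 62.627040
theta = 18.85 / 62.627040
theta = 0.3010

0.3010


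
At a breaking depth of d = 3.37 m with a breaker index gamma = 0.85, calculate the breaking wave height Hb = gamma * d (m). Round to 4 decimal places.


Hb = gamma * d
Hb = 0.85 * 3.37
Hb = 2.8645 m

2.8645


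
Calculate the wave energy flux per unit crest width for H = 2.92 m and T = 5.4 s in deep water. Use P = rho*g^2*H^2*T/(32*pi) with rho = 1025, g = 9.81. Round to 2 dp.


P = rho * g^2 * H^2 * T / (32 * pi)
P = 1025 * 9.81^2 * 2.92^2 * 5.4 / (32 * pi)
P = 1025 * 96.2361 * 8.5264 * 5.4 / 100.53096
P = 45177.43 W/m

45177.43


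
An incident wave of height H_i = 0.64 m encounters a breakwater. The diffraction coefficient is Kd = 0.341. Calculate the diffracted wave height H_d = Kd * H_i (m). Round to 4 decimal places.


H_d = Kd * H_i
H_d = 0.341 * 0.64
H_d = 0.2182 m

0.2182


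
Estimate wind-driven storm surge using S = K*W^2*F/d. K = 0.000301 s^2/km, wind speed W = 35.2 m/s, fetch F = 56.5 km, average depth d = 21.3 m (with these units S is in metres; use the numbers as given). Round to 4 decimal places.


S = K * W^2 * F / d
W^2 = 35.2^2 = 1239.04
S = 0.000301 * 1239.04 * 56.5 / 21.3
Numerator = 0.000301 * 1239.04 * 56.5 = 21.071734
S = 21.071734 / 21.3 = 0.9893 m

0.9893


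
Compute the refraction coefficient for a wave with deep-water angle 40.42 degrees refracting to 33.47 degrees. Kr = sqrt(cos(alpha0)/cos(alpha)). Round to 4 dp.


Kr = sqrt(cos(alpha0) / cos(alpha))
cos(40.42) = 0.761312
cos(33.47) = 0.834175
Kr = sqrt(0.761312 / 0.834175)
Kr = sqrt(0.912653)
Kr = 0.9553

0.9553


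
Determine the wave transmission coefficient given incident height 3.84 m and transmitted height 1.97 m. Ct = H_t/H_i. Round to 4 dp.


Ct = H_t / H_i
Ct = 1.97 / 3.84
Ct = 0.5130

0.5130


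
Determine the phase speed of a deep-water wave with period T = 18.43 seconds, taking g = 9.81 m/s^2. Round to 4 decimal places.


We use the deep-water celerity formula:
C = g * T / (2 * pi)
C = 9.81 * 18.43 / (2 * 3.14159...)
C = 180.798300 / 6.283185
C = 28.7749 m/s

28.7749


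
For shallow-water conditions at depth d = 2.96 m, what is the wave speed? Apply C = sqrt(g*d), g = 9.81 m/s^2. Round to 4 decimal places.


Using the shallow-water approximation:
C = sqrt(g * d) = sqrt(9.81 * 2.96)
C = sqrt(29.0376)
C = 5.3887 m/s

5.3887


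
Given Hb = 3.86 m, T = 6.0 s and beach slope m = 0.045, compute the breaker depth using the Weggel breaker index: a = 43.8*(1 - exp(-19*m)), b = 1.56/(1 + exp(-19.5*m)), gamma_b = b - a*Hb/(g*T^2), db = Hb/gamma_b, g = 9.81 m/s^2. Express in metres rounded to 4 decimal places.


a = 43.8 * (1 - exp(-19 * m))
exp(-19 * 0.045) = exp(-0.8550) = 0.425283
a = 43.8 * (1 - 0.425283) = 25.172596
b = 1.56 / (1 + exp(-19.5 * m))
exp(-19.5 * 0.045) = exp(-0.8775) = 0.415821
b = 1.56 / (1 + 0.415821) = 1.101834
Hb / (g * T^2) = 3.86 / (9.81 * 6.0^2) = 3.86 / 353.1600 = 0.01092989
gamma_b = b - a * Hb/(g*T^2) = 1.101834 - 25.172596 * 0.01092989 = 0.826700
db = Hb / gamma_b = 3.86 / 0.826700
db = 4.6692 m

4.6692


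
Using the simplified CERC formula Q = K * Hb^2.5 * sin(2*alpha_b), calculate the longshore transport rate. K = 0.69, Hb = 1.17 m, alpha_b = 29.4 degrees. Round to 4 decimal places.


Q = K * Hb^2.5 * sin(2 * alpha_b)
Hb^2.5 = 1.17^2.5 = 1.480692
sin(2 * 29.4) = sin(58.8) = 0.855364
Q = 0.69 * 1.480692 * 0.855364
Q = 0.8739 m^3/s

0.8739


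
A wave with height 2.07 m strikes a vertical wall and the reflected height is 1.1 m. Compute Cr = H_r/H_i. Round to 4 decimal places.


Cr = H_r / H_i
Cr = 1.1 / 2.07
Cr = 0.5314

0.5314


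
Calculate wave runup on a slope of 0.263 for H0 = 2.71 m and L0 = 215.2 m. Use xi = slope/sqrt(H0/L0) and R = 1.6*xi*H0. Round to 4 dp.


xi = slope / sqrt(H0/L0)
H0/L0 = 2.71/215.2 = 0.012593
sqrt(0.012593) = 0.112218
xi = 0.263 / 0.112218 = 2.343647
R = 1.6 * xi * H0 = 1.6 * 2.343647 * 2.71
R = 10.1621 m

10.1621


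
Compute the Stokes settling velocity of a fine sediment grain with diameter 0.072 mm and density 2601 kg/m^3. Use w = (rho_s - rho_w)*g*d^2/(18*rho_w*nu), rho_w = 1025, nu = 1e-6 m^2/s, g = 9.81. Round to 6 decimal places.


w = (rho_s - rho_w) * g * d^2 / (18 * rho_w * nu)
d = 0.072 mm = 0.000072 m
rho_s - rho_w = 2601 - 1025 = 1576
Numerator = 1576 * 9.81 * (0.000072)^2 = 0.000080147543
Denominator = 18 * 1025 * 1e-6 = 0.018450
w = 0.004344 m/s

0.004344


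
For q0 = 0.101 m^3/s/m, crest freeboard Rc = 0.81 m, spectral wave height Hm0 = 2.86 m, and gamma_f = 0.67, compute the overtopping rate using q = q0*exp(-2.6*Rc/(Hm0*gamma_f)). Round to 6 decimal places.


q = q0 * exp(-2.6 * Rc / (Hm0 * gamma_f))
Exponent = -2.6 * 0.81 / (2.86 * 0.67)
= -2.6 * 0.81 / 1.9162
= -1.099050
exp(-1.099050) = 0.333187
q = 0.101 * 0.333187
q = 0.033652 m^3/s/m

0.033652


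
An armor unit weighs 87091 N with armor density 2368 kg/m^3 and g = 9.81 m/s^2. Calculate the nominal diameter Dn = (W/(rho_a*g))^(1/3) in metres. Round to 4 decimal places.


V = W / (rho_a * g)
V = 87091 / (2368 * 9.81)
V = 87091 / 23230.08
V = 3.749062 m^3
Dn = V^(1/3) = 3.749062^(1/3)
Dn = 1.5535 m

1.5535


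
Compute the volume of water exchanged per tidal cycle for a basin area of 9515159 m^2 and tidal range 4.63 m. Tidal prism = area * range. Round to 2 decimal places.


Tidal prism = Area * Tidal range
P = 9515159 * 4.63
P = 44055186.17 m^3

44055186.17


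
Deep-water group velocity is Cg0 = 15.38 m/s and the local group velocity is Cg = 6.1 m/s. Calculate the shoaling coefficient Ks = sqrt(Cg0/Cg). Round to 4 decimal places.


Ks = sqrt(Cg0 / Cg)
Ks = sqrt(15.38 / 6.1)
Ks = sqrt(2.5213)
Ks = 1.5879

1.5879


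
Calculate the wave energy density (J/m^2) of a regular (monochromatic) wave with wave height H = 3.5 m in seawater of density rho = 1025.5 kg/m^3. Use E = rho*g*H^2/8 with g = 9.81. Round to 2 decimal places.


E = (1/8) * rho * g * H^2
E = (1/8) * 1025.5 * 9.81 * 3.5^2
E = 0.125 * 1025.5 * 9.81 * 12.2500
E = 15404.61 J/m^2

15404.61


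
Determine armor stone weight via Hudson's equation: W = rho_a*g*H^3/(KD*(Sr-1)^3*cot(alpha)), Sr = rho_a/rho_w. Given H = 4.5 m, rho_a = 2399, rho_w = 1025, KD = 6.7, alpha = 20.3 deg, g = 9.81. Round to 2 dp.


Sr = rho_a / rho_w = 2399 / 1025 = 2.340488
(Sr - 1) = 1.340488
(Sr - 1)^3 = 2.408733
cot(20.3) = 1 / tan(20.3) = 1 / 0.369911 = 2.703351
Numerator = 2399 * 9.81 * 4.5^3 = 2144553.0638
Denominator = 6.7 * 2.408733 * 2.703351 = 43.628058
W = 2144553.0638 / 43.628058
W = 49155.36 N

49155.36


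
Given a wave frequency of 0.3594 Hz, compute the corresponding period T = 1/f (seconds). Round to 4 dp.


T = 1 / f
T = 1 / 0.3594
T = 2.7824 s

2.7824


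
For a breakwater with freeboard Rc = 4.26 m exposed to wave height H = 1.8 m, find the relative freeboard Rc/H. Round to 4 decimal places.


Relative freeboard = Rc / H
= 4.26 / 1.8
= 2.3667

2.3667


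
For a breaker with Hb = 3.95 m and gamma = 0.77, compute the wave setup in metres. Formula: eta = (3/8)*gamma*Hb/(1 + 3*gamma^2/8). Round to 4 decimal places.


eta = (3/8) * gamma * Hb / (1 + 3*gamma^2/8)
Numerator = (3/8) * 0.77 * 3.95 = 1.140563
Denominator = 1 + 3*0.77^2/8 = 1 + 0.222338 = 1.222338
eta = 1.140563 / 1.222338
eta = 0.9331 m

0.9331


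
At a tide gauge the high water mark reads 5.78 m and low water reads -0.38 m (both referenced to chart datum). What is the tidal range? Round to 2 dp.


Tidal range = High water - Low water
Tidal range = 5.78 - (-0.38)
Tidal range = 6.16 m

6.16


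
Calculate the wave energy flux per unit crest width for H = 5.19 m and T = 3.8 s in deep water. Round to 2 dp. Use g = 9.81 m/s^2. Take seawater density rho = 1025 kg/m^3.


P = rho * g^2 * H^2 * T / (32 * pi)
P = 1025 * 9.81^2 * 5.19^2 * 3.8 / (32 * pi)
P = 1025 * 96.2361 * 26.9361 * 3.8 / 100.53096
P = 100433.90 W/m

100433.90


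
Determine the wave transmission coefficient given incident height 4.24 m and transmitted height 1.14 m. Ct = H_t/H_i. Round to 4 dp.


Ct = H_t / H_i
Ct = 1.14 / 4.24
Ct = 0.2689

0.2689


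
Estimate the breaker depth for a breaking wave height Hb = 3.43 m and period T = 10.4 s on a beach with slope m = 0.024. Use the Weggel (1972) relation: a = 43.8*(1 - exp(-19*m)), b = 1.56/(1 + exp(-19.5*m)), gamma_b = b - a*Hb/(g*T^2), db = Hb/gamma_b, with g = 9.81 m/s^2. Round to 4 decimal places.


a = 43.8 * (1 - exp(-19 * m))
exp(-19 * 0.024) = exp(-0.4560) = 0.633814
a = 43.8 * (1 - 0.633814) = 16.038954
b = 1.56 / (1 + exp(-19.5 * m))
exp(-19.5 * 0.024) = exp(-0.4680) = 0.626254
b = 1.56 / (1 + 0.626254) = 0.959260
Hb / (g * T^2) = 3.43 / (9.81 * 10.4^2) = 3.43 / 1061.0496 = 0.00323265
gamma_b = b - a * Hb/(g*T^2) = 0.959260 - 16.038954 * 0.00323265 = 0.907412
db = Hb / gamma_b = 3.43 / 0.907412
db = 3.7800 m

3.7800


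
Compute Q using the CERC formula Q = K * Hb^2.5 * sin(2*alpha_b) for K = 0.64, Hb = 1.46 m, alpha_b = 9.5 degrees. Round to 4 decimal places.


Q = K * Hb^2.5 * sin(2 * alpha_b)
Hb^2.5 = 1.46^2.5 = 2.575622
sin(2 * 9.5) = sin(19.0) = 0.325568
Q = 0.64 * 2.575622 * 0.325568
Q = 0.5367 m^3/s

0.5367


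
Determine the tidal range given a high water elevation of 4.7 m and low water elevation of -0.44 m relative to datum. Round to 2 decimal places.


Tidal range = High water - Low water
Tidal range = 4.7 - (-0.44)
Tidal range = 5.14 m

5.14


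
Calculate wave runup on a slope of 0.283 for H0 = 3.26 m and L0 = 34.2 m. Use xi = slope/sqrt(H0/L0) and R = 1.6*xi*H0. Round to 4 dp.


xi = slope / sqrt(H0/L0)
H0/L0 = 3.26/34.2 = 0.095322
sqrt(0.095322) = 0.308742
xi = 0.283 / 0.308742 = 0.916623
R = 1.6 * xi * H0 = 1.6 * 0.916623 * 3.26
R = 4.7811 m

4.7811


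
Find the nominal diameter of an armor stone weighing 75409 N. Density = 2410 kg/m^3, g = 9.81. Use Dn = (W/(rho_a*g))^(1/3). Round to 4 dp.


V = W / (rho_a * g)
V = 75409 / (2410 * 9.81)
V = 75409 / 23642.10
V = 3.189607 m^3
Dn = V^(1/3) = 3.189607^(1/3)
Dn = 1.4720 m

1.4720


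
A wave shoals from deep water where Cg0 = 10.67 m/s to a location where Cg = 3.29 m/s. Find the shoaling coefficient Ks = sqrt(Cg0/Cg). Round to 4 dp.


Ks = sqrt(Cg0 / Cg)
Ks = sqrt(10.67 / 3.29)
Ks = sqrt(3.2432)
Ks = 1.8009

1.8009


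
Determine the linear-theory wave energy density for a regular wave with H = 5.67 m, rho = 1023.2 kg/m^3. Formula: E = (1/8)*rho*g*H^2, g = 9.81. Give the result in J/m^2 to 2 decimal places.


E = (1/8) * rho * g * H^2
E = (1/8) * 1023.2 * 9.81 * 5.67^2
E = 0.125 * 1023.2 * 9.81 * 32.1489
E = 40337.19 J/m^2

40337.19


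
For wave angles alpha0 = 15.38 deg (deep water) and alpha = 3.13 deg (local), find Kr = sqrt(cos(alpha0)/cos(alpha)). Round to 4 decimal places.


Kr = sqrt(cos(alpha0) / cos(alpha))
cos(15.38) = 0.964188
cos(3.13) = 0.998508
Kr = sqrt(0.964188 / 0.998508)
Kr = sqrt(0.965629)
Kr = 0.9827

0.9827


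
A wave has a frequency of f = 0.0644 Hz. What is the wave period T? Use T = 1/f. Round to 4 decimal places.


T = 1 / f
T = 1 / 0.0644
T = 15.5280 s

15.5280


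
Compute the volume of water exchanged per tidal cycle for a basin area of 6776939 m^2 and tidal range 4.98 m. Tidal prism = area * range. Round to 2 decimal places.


Tidal prism = Area * Tidal range
P = 6776939 * 4.98
P = 33749156.22 m^3

33749156.22


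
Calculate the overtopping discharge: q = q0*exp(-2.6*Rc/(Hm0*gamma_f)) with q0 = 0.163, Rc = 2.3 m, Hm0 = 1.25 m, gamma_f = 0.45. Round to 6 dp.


q = q0 * exp(-2.6 * Rc / (Hm0 * gamma_f))
Exponent = -2.6 * 2.3 / (1.25 * 0.45)
= -2.6 * 2.3 / 0.5625
= -10.631111
exp(-10.631111) = 0.000024
q = 0.163 * 0.000024
q = 0.000004 m^3/s/m

0.000004


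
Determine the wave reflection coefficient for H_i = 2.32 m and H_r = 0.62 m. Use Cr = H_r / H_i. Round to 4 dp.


Cr = H_r / H_i
Cr = 0.62 / 2.32
Cr = 0.2672

0.2672


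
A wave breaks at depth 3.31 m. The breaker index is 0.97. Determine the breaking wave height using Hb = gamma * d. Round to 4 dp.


Hb = gamma * d
Hb = 0.97 * 3.31
Hb = 3.2107 m

3.2107


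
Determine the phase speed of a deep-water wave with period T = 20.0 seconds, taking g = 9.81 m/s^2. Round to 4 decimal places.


We use the deep-water celerity formula:
C = g * T / (2 * pi)
C = 9.81 * 20.0 / (2 * 3.14159...)
C = 196.200000 / 6.283185
C = 31.2262 m/s

31.2262


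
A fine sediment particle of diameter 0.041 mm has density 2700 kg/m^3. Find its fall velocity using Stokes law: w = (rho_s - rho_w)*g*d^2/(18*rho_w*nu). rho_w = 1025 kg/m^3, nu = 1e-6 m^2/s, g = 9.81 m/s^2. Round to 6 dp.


w = (rho_s - rho_w) * g * d^2 / (18 * rho_w * nu)
d = 0.041 mm = 0.000041 m
rho_s - rho_w = 2700 - 1025 = 1675
Numerator = 1675 * 9.81 * (0.000041)^2 = 0.000027621772
Denominator = 18 * 1025 * 1e-6 = 0.018450
w = 0.001497 m/s

0.001497


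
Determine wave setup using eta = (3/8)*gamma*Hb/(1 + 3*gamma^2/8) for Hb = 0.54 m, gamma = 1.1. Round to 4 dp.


eta = (3/8) * gamma * Hb / (1 + 3*gamma^2/8)
Numerator = (3/8) * 1.1 * 0.54 = 0.222750
Denominator = 1 + 3*1.1^2/8 = 1 + 0.453750 = 1.453750
eta = 0.222750 / 1.453750
eta = 0.1532 m

0.1532


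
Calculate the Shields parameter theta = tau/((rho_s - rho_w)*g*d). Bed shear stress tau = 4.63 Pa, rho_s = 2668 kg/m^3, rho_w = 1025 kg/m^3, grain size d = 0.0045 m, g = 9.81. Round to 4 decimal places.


theta = tau / ((rho_s - rho_w) * g * d)
rho_s - rho_w = 2668 - 1025 = 1643
Denominator = 1643 * 9.81 * 0.0045 = 72.530235
theta = 4.63 / 72.530235
theta = 0.0638

0.0638


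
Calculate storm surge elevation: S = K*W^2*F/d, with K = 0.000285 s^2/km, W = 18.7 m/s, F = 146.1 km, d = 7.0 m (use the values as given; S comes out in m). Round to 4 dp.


S = K * W^2 * F / d
W^2 = 18.7^2 = 349.69
S = 0.000285 * 349.69 * 146.1 / 7.0
Numerator = 0.000285 * 349.69 * 146.1 = 14.560567
S = 14.560567 / 7.0 = 2.0801 m

2.0801


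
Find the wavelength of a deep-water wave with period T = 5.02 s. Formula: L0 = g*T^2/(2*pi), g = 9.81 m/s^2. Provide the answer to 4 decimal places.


L0 = g * T^2 / (2 * pi)
L0 = 9.81 * 5.02^2 / (2 * pi)
L0 = 9.81 * 25.2004 / 6.28319
L0 = 247.2159 / 6.28319
L0 = 39.3456 m

39.3456


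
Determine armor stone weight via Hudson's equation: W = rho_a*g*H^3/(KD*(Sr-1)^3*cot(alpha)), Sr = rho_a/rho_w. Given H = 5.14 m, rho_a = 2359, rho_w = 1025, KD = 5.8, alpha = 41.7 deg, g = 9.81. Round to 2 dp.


Sr = rho_a / rho_w = 2359 / 1025 = 2.301463
(Sr - 1) = 1.301463
(Sr - 1)^3 = 2.204428
cot(41.7) = 1 / tan(41.7) = 1 / 0.890967 = 1.122375
Numerator = 2359 * 9.81 * 5.14^3 = 3142579.7323
Denominator = 5.8 * 2.204428 * 1.122375 = 14.350334
W = 3142579.7323 / 14.350334
W = 218990.00 N

218990.00


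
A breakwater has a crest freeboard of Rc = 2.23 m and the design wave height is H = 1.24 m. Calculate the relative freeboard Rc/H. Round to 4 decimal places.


Relative freeboard = Rc / H
= 2.23 / 1.24
= 1.7984

1.7984


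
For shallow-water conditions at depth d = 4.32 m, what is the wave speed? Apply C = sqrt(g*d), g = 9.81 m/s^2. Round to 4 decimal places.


Using the shallow-water approximation:
C = sqrt(g * d) = sqrt(9.81 * 4.32)
C = sqrt(42.3792)
C = 6.5099 m/s

6.5099


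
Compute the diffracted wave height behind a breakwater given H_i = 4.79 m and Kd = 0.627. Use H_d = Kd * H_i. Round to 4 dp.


H_d = Kd * H_i
H_d = 0.627 * 4.79
H_d = 3.0033 m

3.0033


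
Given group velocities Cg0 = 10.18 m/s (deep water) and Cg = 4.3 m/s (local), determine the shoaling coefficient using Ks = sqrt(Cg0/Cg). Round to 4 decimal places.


Ks = sqrt(Cg0 / Cg)
Ks = sqrt(10.18 / 4.3)
Ks = sqrt(2.3674)
Ks = 1.5386

1.5386


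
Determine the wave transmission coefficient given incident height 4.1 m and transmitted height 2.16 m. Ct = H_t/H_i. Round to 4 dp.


Ct = H_t / H_i
Ct = 2.16 / 4.1
Ct = 0.5268

0.5268


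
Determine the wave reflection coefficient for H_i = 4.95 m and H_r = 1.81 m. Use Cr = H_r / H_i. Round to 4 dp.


Cr = H_r / H_i
Cr = 1.81 / 4.95
Cr = 0.3657

0.3657


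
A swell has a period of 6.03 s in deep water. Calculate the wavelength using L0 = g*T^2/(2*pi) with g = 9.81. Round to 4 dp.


L0 = g * T^2 / (2 * pi)
L0 = 9.81 * 6.03^2 / (2 * pi)
L0 = 9.81 * 36.3609 / 6.28319
L0 = 356.7004 / 6.28319
L0 = 56.7706 m

56.7706


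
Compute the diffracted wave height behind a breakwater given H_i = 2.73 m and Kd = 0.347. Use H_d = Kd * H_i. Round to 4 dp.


H_d = Kd * H_i
H_d = 0.347 * 2.73
H_d = 0.9473 m

0.9473


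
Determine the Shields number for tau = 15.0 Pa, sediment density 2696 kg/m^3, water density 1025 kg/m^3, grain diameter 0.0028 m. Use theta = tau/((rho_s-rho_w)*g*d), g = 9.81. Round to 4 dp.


theta = tau / ((rho_s - rho_w) * g * d)
rho_s - rho_w = 2696 - 1025 = 1671
Denominator = 1671 * 9.81 * 0.0028 = 45.899028
theta = 15.0 / 45.899028
theta = 0.3268

0.3268


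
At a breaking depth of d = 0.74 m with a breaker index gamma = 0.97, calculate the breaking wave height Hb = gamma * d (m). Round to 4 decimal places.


Hb = gamma * d
Hb = 0.97 * 0.74
Hb = 0.7178 m

0.7178


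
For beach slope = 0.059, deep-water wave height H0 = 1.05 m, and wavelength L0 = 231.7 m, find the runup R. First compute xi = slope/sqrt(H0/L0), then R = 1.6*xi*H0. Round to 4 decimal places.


xi = slope / sqrt(H0/L0)
H0/L0 = 1.05/231.7 = 0.004532
sqrt(0.004532) = 0.067318
xi = 0.059 / 0.067318 = 0.876436
R = 1.6 * xi * H0 = 1.6 * 0.876436 * 1.05
R = 1.4724 m

1.4724


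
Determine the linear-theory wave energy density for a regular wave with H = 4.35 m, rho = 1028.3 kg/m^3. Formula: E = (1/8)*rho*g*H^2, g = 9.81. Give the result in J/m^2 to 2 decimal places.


E = (1/8) * rho * g * H^2
E = (1/8) * 1028.3 * 9.81 * 4.35^2
E = 0.125 * 1028.3 * 9.81 * 18.9225
E = 23860.38 J/m^2

23860.38


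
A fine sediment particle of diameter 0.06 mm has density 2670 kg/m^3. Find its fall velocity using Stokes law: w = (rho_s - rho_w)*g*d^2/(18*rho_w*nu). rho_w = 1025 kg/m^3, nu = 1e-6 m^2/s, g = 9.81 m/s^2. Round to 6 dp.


w = (rho_s - rho_w) * g * d^2 / (18 * rho_w * nu)
d = 0.06 mm = 0.000060 m
rho_s - rho_w = 2670 - 1025 = 1645
Numerator = 1645 * 9.81 * (0.000060)^2 = 0.000058094820
Denominator = 18 * 1025 * 1e-6 = 0.018450
w = 0.003149 m/s

0.003149


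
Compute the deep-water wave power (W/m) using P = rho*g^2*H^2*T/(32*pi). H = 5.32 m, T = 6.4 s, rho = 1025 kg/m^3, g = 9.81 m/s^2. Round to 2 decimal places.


P = rho * g^2 * H^2 * T / (32 * pi)
P = 1025 * 9.81^2 * 5.32^2 * 6.4 / (32 * pi)
P = 1025 * 96.2361 * 28.3024 * 6.4 / 100.53096
P = 177731.85 W/m

177731.85


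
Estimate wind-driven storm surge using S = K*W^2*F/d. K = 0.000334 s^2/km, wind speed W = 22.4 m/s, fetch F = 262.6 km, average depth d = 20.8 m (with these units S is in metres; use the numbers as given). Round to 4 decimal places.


S = K * W^2 * F / d
W^2 = 22.4^2 = 501.76
S = 0.000334 * 501.76 * 262.6 / 20.8
Numerator = 0.000334 * 501.76 * 262.6 = 44.008567
S = 44.008567 / 20.8 = 2.1158 m

2.1158


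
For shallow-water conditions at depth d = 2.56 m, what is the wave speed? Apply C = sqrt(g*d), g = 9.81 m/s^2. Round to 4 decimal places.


Using the shallow-water approximation:
C = sqrt(g * d) = sqrt(9.81 * 2.56)
C = sqrt(25.1136)
C = 5.0113 m/s

5.0113


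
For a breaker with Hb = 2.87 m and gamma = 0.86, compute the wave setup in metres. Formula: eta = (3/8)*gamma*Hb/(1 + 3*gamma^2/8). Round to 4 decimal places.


eta = (3/8) * gamma * Hb / (1 + 3*gamma^2/8)
Numerator = (3/8) * 0.86 * 2.87 = 0.925575
Denominator = 1 + 3*0.86^2/8 = 1 + 0.277350 = 1.277350
eta = 0.925575 / 1.277350
eta = 0.7246 m

0.7246


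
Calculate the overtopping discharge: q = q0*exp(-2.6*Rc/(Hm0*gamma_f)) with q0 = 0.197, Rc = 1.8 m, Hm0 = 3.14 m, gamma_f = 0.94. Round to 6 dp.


q = q0 * exp(-2.6 * Rc / (Hm0 * gamma_f))
Exponent = -2.6 * 1.8 / (3.14 * 0.94)
= -2.6 * 1.8 / 2.9516
= -1.585581
exp(-1.585581) = 0.204829
q = 0.197 * 0.204829
q = 0.040351 m^3/s/m

0.040351


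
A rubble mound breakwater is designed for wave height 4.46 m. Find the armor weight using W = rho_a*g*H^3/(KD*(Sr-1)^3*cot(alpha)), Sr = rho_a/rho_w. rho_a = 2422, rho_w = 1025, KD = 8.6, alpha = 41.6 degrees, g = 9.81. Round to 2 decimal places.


Sr = rho_a / rho_w = 2422 / 1025 = 2.362927
(Sr - 1) = 1.362927
(Sr - 1)^3 = 2.531731
cot(41.6) = 1 / tan(41.6) = 1 / 0.887842 = 1.126327
Numerator = 2422 * 9.81 * 4.46^3 = 2107888.9264
Denominator = 8.6 * 2.531731 * 1.126327 = 24.523396
W = 2107888.9264 / 24.523396
W = 85954.20 N

85954.20


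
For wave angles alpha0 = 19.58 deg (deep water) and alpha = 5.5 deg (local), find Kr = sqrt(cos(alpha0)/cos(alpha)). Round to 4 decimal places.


Kr = sqrt(cos(alpha0) / cos(alpha))
cos(19.58) = 0.942174
cos(5.5) = 0.995396
Kr = sqrt(0.942174 / 0.995396)
Kr = sqrt(0.946532)
Kr = 0.9729

0.9729


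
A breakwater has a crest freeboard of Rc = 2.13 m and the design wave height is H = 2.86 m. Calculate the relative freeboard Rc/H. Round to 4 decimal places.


Relative freeboard = Rc / H
= 2.13 / 2.86
= 0.7448

0.7448


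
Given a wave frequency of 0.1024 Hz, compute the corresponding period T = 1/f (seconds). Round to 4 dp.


T = 1 / f
T = 1 / 0.1024
T = 9.7656 s

9.7656


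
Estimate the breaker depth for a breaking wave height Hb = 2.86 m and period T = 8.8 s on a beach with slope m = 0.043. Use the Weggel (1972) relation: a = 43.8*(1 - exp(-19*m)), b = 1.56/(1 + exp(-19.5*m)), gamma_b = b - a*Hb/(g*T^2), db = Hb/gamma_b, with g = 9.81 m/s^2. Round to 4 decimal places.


a = 43.8 * (1 - exp(-19 * m))
exp(-19 * 0.043) = exp(-0.8170) = 0.441755
a = 43.8 * (1 - 0.441755) = 24.451134
b = 1.56 / (1 + exp(-19.5 * m))
exp(-19.5 * 0.043) = exp(-0.8385) = 0.432359
b = 1.56 / (1 + 0.432359) = 1.089113
Hb / (g * T^2) = 2.86 / (9.81 * 8.8^2) = 2.86 / 759.6864 = 0.00376471
gamma_b = b - a * Hb/(g*T^2) = 1.089113 - 24.451134 * 0.00376471 = 0.997061
db = Hb / gamma_b = 2.86 / 0.997061
db = 2.8684 m

2.8684


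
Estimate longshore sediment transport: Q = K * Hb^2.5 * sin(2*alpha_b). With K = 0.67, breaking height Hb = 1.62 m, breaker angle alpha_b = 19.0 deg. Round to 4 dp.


Q = K * Hb^2.5 * sin(2 * alpha_b)
Hb^2.5 = 1.62^2.5 = 3.340316
sin(2 * 19.0) = sin(38.0) = 0.615661
Q = 0.67 * 3.340316 * 0.615661
Q = 1.3779 m^3/s

1.3779


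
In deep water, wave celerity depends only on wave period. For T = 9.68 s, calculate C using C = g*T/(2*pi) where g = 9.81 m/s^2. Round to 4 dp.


We use the deep-water celerity formula:
C = g * T / (2 * pi)
C = 9.81 * 9.68 / (2 * 3.14159...)
C = 94.960800 / 6.283185
C = 15.1135 m/s

15.1135


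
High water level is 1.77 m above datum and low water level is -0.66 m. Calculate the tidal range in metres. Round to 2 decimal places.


Tidal range = High water - Low water
Tidal range = 1.77 - (-0.66)
Tidal range = 2.43 m

2.43


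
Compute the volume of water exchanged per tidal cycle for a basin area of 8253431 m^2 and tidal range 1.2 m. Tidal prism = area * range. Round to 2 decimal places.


Tidal prism = Area * Tidal range
P = 8253431 * 1.2
P = 9904117.20 m^3

9904117.20


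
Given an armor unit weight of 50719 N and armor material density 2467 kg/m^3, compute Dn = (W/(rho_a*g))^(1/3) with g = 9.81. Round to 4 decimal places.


V = W / (rho_a * g)
V = 50719 / (2467 * 9.81)
V = 50719 / 24201.27
V = 2.095716 m^3
Dn = V^(1/3) = 2.095716^(1/3)
Dn = 1.2797 m

1.2797


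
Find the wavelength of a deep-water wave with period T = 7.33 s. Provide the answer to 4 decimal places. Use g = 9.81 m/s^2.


L0 = g * T^2 / (2 * pi)
L0 = 9.81 * 7.33^2 / (2 * pi)
L0 = 9.81 * 53.7289 / 6.28319
L0 = 527.0805 / 6.28319
L0 = 83.8875 m

83.8875


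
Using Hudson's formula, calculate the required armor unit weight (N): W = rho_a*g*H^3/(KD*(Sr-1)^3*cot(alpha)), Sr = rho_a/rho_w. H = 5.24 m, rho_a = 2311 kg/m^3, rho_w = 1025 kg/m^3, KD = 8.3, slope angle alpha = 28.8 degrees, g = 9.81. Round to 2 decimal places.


Sr = rho_a / rho_w = 2311 / 1025 = 2.254634
(Sr - 1) = 1.254634
(Sr - 1)^3 = 1.974928
cot(28.8) = 1 / tan(28.8) = 1 / 0.549755 = 1.818993
Numerator = 2311 * 9.81 * 5.24^3 = 3261841.1989
Denominator = 8.3 * 1.974928 * 1.818993 = 29.816763
W = 3261841.1989 / 29.816763
W = 109396.22 N

109396.22


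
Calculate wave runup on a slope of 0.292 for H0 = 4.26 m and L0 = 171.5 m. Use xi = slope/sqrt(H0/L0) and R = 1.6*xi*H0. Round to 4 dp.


xi = slope / sqrt(H0/L0)
H0/L0 = 4.26/171.5 = 0.024840
sqrt(0.024840) = 0.157606
xi = 0.292 / 0.157606 = 1.852721
R = 1.6 * xi * H0 = 1.6 * 1.852721 * 4.26
R = 12.6281 m

12.6281


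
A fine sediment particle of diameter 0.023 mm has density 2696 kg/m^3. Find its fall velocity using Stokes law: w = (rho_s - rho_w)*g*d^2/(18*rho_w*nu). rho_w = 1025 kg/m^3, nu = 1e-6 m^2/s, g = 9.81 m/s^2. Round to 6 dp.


w = (rho_s - rho_w) * g * d^2 / (18 * rho_w * nu)
d = 0.023 mm = 0.000023 m
rho_s - rho_w = 2696 - 1025 = 1671
Numerator = 1671 * 9.81 * (0.000023)^2 = 0.000008671638
Denominator = 18 * 1025 * 1e-6 = 0.018450
w = 0.000470 m/s

0.000470


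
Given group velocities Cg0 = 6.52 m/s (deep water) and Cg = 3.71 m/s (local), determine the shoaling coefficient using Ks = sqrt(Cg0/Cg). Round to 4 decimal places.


Ks = sqrt(Cg0 / Cg)
Ks = sqrt(6.52 / 3.71)
Ks = sqrt(1.7574)
Ks = 1.3257

1.3257


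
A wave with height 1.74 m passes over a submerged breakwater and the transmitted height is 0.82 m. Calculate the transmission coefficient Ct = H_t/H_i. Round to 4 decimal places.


Ct = H_t / H_i
Ct = 0.82 / 1.74
Ct = 0.4713

0.4713


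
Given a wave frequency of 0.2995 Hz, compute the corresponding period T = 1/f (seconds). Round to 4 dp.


T = 1 / f
T = 1 / 0.2995
T = 3.3389 s

3.3389


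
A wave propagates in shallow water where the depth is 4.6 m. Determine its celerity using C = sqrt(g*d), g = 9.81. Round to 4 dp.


Using the shallow-water approximation:
C = sqrt(g * d) = sqrt(9.81 * 4.6)
C = sqrt(45.1260)
C = 6.7176 m/s

6.7176


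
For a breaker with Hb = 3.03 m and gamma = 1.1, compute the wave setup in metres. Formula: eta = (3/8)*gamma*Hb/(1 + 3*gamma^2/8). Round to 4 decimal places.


eta = (3/8) * gamma * Hb / (1 + 3*gamma^2/8)
Numerator = (3/8) * 1.1 * 3.03 = 1.249875
Denominator = 1 + 3*1.1^2/8 = 1 + 0.453750 = 1.453750
eta = 1.249875 / 1.453750
eta = 0.8598 m

0.8598


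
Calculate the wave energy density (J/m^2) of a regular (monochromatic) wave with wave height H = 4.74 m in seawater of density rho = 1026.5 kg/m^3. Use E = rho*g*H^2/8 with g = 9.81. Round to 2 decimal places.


E = (1/8) * rho * g * H^2
E = (1/8) * 1026.5 * 9.81 * 4.74^2
E = 0.125 * 1026.5 * 9.81 * 22.4676
E = 28280.99 J/m^2

28280.99


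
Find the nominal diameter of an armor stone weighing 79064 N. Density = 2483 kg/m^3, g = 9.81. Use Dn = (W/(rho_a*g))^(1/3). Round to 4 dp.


V = W / (rho_a * g)
V = 79064 / (2483 * 9.81)
V = 79064 / 24358.23
V = 3.245884 m^3
Dn = V^(1/3) = 3.245884^(1/3)
Dn = 1.4806 m

1.4806


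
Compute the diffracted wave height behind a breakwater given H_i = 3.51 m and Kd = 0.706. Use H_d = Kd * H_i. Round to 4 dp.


H_d = Kd * H_i
H_d = 0.706 * 3.51
H_d = 2.4781 m

2.4781


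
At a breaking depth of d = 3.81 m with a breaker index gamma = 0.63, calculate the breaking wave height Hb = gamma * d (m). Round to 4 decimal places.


Hb = gamma * d
Hb = 0.63 * 3.81
Hb = 2.4003 m

2.4003


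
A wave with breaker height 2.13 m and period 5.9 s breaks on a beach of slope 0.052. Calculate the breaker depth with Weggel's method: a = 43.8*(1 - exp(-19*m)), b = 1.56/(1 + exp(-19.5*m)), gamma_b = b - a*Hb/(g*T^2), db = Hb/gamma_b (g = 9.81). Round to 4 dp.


a = 43.8 * (1 - exp(-19 * m))
exp(-19 * 0.052) = exp(-0.9880) = 0.372321
a = 43.8 * (1 - 0.372321) = 27.492358
b = 1.56 / (1 + exp(-19.5 * m))
exp(-19.5 * 0.052) = exp(-1.0140) = 0.362765
b = 1.56 / (1 + 0.362765) = 1.144731
Hb / (g * T^2) = 2.13 / (9.81 * 5.9^2) = 2.13 / 341.4861 = 0.00623744
gamma_b = b - a * Hb/(g*T^2) = 1.144731 - 27.492358 * 0.00623744 = 0.973249
db = Hb / gamma_b = 2.13 / 0.973249
db = 2.1885 m

2.1885


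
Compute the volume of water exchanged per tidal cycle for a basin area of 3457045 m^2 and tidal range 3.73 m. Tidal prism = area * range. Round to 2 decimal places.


Tidal prism = Area * Tidal range
P = 3457045 * 3.73
P = 12894777.85 m^3

12894777.85


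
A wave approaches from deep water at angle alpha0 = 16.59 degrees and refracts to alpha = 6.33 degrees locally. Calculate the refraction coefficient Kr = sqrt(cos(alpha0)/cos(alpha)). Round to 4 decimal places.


Kr = sqrt(cos(alpha0) / cos(alpha))
cos(16.59) = 0.958372
cos(6.33) = 0.993903
Kr = sqrt(0.958372 / 0.993903)
Kr = sqrt(0.964251)
Kr = 0.9820

0.9820


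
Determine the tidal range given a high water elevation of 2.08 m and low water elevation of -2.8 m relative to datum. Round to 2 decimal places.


Tidal range = High water - Low water
Tidal range = 2.08 - (-2.8)
Tidal range = 4.88 m

4.88


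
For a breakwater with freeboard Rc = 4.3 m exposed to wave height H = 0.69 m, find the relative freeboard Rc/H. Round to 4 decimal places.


Relative freeboard = Rc / H
= 4.3 / 0.69
= 6.2319

6.2319


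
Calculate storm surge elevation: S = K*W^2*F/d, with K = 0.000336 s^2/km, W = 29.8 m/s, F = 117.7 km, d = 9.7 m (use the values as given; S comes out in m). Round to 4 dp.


S = K * W^2 * F / d
W^2 = 29.8^2 = 888.04
S = 0.000336 * 888.04 * 117.7 / 9.7
Numerator = 0.000336 * 888.04 * 117.7 = 35.119495
S = 35.119495 / 9.7 = 3.6206 m

3.6206


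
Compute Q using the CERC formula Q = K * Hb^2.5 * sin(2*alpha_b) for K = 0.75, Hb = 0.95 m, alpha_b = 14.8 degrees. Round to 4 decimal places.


Q = K * Hb^2.5 * sin(2 * alpha_b)
Hb^2.5 = 0.95^2.5 = 0.879648
sin(2 * 14.8) = sin(29.6) = 0.493942
Q = 0.75 * 0.879648 * 0.493942
Q = 0.3259 m^3/s

0.3259


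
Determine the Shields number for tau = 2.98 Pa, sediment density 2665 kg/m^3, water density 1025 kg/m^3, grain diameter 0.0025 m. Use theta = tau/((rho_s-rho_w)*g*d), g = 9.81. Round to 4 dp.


theta = tau / ((rho_s - rho_w) * g * d)
rho_s - rho_w = 2665 - 1025 = 1640
Denominator = 1640 * 9.81 * 0.0025 = 40.221000
theta = 2.98 / 40.221000
theta = 0.0741

0.0741


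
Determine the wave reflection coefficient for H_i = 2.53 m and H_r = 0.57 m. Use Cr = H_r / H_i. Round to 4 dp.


Cr = H_r / H_i
Cr = 0.57 / 2.53
Cr = 0.2253

0.2253


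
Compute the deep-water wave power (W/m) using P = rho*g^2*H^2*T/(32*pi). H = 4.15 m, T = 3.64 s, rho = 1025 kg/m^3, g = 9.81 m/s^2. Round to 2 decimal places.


P = rho * g^2 * H^2 * T / (32 * pi)
P = 1025 * 9.81^2 * 4.15^2 * 3.64 / (32 * pi)
P = 1025 * 96.2361 * 17.2225 * 3.64 / 100.53096
P = 61511.97 W/m

61511.97


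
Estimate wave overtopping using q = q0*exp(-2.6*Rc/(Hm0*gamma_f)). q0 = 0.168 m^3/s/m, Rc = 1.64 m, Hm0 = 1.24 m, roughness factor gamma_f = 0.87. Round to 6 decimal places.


q = q0 * exp(-2.6 * Rc / (Hm0 * gamma_f))
Exponent = -2.6 * 1.64 / (1.24 * 0.87)
= -2.6 * 1.64 / 1.0788
= -3.952540
exp(-3.952540) = 0.019206
q = 0.168 * 0.019206
q = 0.003227 m^3/s/m

0.003227


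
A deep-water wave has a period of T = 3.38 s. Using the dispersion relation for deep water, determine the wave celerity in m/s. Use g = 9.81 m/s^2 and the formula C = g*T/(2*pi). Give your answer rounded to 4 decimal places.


We use the deep-water celerity formula:
C = g * T / (2 * pi)
C = 9.81 * 3.38 / (2 * 3.14159...)
C = 33.157800 / 6.283185
C = 5.2772 m/s

5.2772


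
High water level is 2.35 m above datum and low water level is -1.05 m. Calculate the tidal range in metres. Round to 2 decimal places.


Tidal range = High water - Low water
Tidal range = 2.35 - (-1.05)
Tidal range = 3.40 m

3.40


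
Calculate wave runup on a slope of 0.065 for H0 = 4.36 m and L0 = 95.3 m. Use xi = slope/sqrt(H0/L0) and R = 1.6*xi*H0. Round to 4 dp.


xi = slope / sqrt(H0/L0)
H0/L0 = 4.36/95.3 = 0.045750
sqrt(0.045750) = 0.213893
xi = 0.065 / 0.213893 = 0.303890
R = 1.6 * xi * H0 = 1.6 * 0.303890 * 4.36
R = 2.1199 m

2.1199
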